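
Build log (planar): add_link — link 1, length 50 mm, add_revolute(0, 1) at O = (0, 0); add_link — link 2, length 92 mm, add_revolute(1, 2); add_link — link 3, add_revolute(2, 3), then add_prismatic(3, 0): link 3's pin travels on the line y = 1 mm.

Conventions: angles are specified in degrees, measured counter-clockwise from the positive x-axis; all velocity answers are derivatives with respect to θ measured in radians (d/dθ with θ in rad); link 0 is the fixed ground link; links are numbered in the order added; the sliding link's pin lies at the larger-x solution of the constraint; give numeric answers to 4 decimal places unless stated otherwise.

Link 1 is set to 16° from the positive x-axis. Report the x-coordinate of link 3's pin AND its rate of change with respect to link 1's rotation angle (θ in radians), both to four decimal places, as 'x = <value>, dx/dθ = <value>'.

geometry: r = 50 mm, L = 92 mm, e = 1 mm
crank pin P = (r cos θ, r sin θ) = (48.063085, 13.781868)
h = r sin θ − e = 13.781868 − 1 = 12.781868
x = r cos θ + √(L² − h²) = 48.063085 + 91.107760 = 139.170844
dx/dθ = −r sin θ − h·r cos θ/√(L² − h²) (θ in radians; h = 12.781868) = -20.524828

x = 139.1708, dx/dθ = -20.5248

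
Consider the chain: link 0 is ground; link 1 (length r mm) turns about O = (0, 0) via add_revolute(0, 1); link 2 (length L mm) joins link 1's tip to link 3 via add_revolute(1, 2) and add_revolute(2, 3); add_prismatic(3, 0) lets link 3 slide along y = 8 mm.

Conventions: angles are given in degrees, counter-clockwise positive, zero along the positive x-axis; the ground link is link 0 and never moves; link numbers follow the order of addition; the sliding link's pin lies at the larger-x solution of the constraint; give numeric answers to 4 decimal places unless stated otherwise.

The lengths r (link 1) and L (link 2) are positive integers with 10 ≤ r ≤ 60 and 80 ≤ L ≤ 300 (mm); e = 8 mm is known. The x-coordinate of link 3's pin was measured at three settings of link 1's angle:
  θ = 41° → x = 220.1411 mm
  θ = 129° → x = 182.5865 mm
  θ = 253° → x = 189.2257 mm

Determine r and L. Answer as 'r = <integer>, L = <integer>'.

constraint per measurement: (x − r cos θ)² + (r sin θ − e)² = L²
subtracting the θ₁ and θ₂ equations cancels the r² and L² terms:
r = (x₁² − x₂²) / (2[(x₁cos θ₁ + e sin θ₁) − (x₂cos θ₂ + e sin θ₂)]) = 27.0000 → r = 27
L² = (x₁ − r cos θ₁)² + (r sin θ₁ − e)² = 39999.9862 → L = 200.0000 → L = 200
check at θ₃=253°: x = 189.2257 (printed 189.2257) ✓

r = 27, L = 200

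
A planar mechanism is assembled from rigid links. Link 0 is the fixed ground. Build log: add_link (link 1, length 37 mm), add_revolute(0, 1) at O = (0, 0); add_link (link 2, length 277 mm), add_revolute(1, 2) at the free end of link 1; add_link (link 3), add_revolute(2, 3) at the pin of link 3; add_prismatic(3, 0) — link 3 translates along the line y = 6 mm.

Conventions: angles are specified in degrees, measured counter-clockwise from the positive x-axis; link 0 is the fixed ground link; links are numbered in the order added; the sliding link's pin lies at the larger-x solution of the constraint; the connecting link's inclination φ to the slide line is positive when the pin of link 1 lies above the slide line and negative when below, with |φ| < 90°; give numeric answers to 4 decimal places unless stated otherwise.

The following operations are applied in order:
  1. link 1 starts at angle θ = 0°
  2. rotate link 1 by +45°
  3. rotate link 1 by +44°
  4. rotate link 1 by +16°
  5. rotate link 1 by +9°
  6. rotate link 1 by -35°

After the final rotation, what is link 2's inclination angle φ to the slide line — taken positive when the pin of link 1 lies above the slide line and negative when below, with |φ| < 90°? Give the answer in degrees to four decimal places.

geometry: r = 37 mm, L = 277 mm, e = 6 mm; θ starts at 0°
rotate link 1 by +45°: θ ← 0° +45° = 45°
rotate link 1 by +44°: θ ← 45° +44° = 89°
rotate link 1 by +16°: θ ← 89° +16° = 105°
rotate link 1 by +9°: θ ← 105° +9° = 114°
rotate link 1 by -35°: θ ← 114° -35° = 79°
h = r sin θ − e = 36.320206 − 6 = 30.320206
sin φ = h / L = 30.320206 / 277 = 0.10945923
φ = arcsin(0.10945923) = 6.284143°

6.2841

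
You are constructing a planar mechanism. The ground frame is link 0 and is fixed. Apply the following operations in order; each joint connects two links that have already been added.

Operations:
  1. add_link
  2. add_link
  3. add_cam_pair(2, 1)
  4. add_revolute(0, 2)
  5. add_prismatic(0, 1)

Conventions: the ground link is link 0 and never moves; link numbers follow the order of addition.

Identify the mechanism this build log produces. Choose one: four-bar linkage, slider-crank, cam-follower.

links: 3 (incl. ground); joints: 1 revolute, 1 prismatic, 1 higher (cam) pair, forming one closed loop
3 links, revolute + prismatic + higher pair in one loop → cam-follower

cam-follower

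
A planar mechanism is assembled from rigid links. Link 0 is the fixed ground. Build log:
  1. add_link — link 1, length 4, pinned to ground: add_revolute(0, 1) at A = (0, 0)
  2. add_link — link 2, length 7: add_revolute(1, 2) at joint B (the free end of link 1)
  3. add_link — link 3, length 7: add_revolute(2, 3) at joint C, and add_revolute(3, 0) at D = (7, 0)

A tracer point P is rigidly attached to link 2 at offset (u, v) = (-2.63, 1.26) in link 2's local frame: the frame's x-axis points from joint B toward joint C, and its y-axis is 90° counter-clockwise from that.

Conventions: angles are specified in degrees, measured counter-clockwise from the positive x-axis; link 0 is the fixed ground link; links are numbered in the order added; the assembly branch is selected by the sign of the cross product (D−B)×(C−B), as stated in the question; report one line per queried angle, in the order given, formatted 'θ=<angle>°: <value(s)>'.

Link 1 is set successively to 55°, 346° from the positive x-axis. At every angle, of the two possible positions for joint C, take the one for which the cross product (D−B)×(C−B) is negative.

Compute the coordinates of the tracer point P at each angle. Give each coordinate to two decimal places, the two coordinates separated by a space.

A=(0,0), D=(7.00,0)
θ=55°: B = A + 4.00·(cos55°, sin55°) = (2.2943, 3.2766)
θ=55°: |BD| = 5.7341
θ=55°: circle(B,7.00) ∩ circle(D,7.00): a=2.8670, h=6.3859
θ=55°:   candidates: C₊=(8.2962,6.8789) cross=36.617; C₋=(0.9981,-3.6023) cross=-36.617
θ=55°:   branch - wants cross < 0 → take C=(0.9981,-3.6023) (cross=-36.617)
θ=55°: ex = (C−B)/|BC| = (-0.1852,-0.9827); ey = (0.9827,-0.1852)
θ=55°: P = B + -2.63·ex + 1.26·ey = (4.0195,5.6278)
θ=346°: B = A + 4.00·(cos346°, sin346°) = (3.8812, -0.9677)
θ=346°: |BD| = 3.2655
θ=346°: circle(B,7.00) ∩ circle(D,7.00): a=1.6327, h=6.8069
θ=346°:   candidates: C₊=(3.4234,6.0173) cross=22.228; C₋=(7.4577,-6.9850) cross=-22.228
θ=346°:   branch - wants cross < 0 → take C=(7.4577,-6.9850) (cross=-22.228)
θ=346°: ex = (C−B)/|BC| = (0.5109,-0.8596); ey = (0.8596,0.5109)
θ=346°: P = B + -2.63·ex + 1.26·ey = (3.6205,1.9369)

θ=55°: 4.02 5.63
θ=346°: 3.62 1.94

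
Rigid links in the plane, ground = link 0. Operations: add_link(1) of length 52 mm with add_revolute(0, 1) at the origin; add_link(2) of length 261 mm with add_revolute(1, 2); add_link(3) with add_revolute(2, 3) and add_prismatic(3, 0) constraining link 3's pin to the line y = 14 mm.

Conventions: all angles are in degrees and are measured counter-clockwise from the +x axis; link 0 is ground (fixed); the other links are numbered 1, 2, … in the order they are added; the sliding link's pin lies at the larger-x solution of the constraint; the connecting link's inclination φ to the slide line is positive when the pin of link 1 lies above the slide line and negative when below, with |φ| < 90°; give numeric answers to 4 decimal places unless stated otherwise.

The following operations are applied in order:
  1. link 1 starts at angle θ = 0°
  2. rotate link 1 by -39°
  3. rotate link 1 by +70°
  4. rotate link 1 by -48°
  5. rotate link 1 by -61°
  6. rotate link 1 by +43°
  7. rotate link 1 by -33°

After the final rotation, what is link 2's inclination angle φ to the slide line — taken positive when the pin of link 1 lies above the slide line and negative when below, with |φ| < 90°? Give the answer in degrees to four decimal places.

geometry: r = 52 mm, L = 261 mm, e = 14 mm; θ starts at 0°
rotate link 1 by -39°: θ ← 0° -39° = -39°
rotate link 1 by +70°: θ ← -39° +70° = 31°
rotate link 1 by -48°: θ ← 31° -48° = -17°
rotate link 1 by -61°: θ ← -17° -61° = -78°
rotate link 1 by +43°: θ ← -78° +43° = -35°
rotate link 1 by -33°: θ ← -35° -33° = -68°
h = r sin θ − e = -48.213560 − 14 = -62.213560
sin φ = h / L = -62.213560 / 261 = -0.23836613
φ = arcsin(-0.23836613) = -13.790128°

-13.7901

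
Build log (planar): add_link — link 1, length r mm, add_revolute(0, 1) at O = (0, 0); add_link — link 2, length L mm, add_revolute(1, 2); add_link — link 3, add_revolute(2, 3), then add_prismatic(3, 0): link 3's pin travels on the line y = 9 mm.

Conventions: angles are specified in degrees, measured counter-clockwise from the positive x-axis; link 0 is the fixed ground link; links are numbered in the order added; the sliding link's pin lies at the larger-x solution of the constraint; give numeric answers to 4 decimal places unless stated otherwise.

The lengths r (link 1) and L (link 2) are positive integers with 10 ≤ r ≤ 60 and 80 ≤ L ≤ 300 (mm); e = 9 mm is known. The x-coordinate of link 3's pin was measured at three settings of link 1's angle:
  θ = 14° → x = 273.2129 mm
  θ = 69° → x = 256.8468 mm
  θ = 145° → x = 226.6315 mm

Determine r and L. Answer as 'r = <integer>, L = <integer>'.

constraint per measurement: (x − r cos θ)² + (r sin θ − e)² = L²
subtracting the θ₁ and θ₂ equations cancels the r² and L² terms:
r = (x₁² − x₂²) / (2[(x₁cos θ₁ + e sin θ₁) − (x₂cos θ₂ + e sin θ₂)]) = 26.0001 → r = 26
L² = (x₁ − r cos θ₁)² + (r sin θ₁ − e)² = 61504.0092 → L = 248.0000 → L = 248
check at θ₃=145°: x = 226.6315 (printed 226.6315) ✓

r = 26, L = 248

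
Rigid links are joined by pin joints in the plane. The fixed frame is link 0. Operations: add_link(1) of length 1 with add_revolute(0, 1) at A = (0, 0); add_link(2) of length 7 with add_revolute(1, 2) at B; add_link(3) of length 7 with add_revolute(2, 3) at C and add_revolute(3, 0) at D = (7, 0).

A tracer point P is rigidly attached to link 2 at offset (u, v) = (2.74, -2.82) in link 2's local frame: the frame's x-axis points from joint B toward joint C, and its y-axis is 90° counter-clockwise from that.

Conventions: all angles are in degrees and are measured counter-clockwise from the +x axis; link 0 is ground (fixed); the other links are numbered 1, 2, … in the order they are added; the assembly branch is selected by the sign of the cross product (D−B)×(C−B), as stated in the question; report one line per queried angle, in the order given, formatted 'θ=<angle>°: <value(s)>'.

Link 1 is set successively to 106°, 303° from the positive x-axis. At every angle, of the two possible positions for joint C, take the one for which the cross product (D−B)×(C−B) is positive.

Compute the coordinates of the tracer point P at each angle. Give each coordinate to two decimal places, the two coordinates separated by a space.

A=(0,0), D=(7.00,0)
θ=106°: B = A + 1.00·(cos106°, sin106°) = (-0.2756, 0.9613)
θ=106°: |BD| = 7.3389
θ=106°: circle(B,7.00) ∩ circle(D,7.00): a=3.6694, h=5.9611
θ=106°:   candidates: C₊=(4.1430,6.3904) cross=43.748; C₋=(2.5814,-5.4292) cross=-43.748
θ=106°:   branch + wants cross > 0 → take C=(4.1430,6.3904) (cross=43.748)
θ=106°: ex = (C−B)/|BC| = (0.6312,0.7756); ey = (-0.7756,0.6312)
θ=106°: P = B + 2.74·ex + -2.82·ey = (3.6411,1.3063)
θ=303°: B = A + 1.00·(cos303°, sin303°) = (0.5446, -0.8387)
θ=303°: |BD| = 6.5096
θ=303°: circle(B,7.00) ∩ circle(D,7.00): a=3.2548, h=6.1973
θ=303°:   candidates: C₊=(2.9739,5.7263) cross=40.342; C₋=(4.5708,-6.5650) cross=-40.342
θ=303°:   branch + wants cross > 0 → take C=(2.9739,5.7263) (cross=40.342)
θ=303°: ex = (C−B)/|BC| = (0.3470,0.9379); ey = (-0.9379,0.3470)
θ=303°: P = B + 2.74·ex + -2.82·ey = (4.1403,0.7524)

θ=106°: 3.64 1.31
θ=303°: 4.14 0.75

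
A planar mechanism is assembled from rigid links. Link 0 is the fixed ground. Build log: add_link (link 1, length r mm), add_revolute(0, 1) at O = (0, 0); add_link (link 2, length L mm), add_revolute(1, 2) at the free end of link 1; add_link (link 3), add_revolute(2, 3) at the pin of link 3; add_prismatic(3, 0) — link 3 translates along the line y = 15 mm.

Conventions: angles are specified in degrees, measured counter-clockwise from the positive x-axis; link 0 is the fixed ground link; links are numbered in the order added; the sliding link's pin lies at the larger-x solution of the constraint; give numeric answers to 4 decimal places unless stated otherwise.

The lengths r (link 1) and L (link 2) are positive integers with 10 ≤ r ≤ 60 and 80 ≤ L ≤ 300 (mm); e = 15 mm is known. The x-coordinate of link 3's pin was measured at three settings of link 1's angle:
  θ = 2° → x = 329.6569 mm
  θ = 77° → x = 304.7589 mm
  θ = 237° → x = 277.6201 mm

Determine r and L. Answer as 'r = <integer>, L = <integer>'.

constraint per measurement: (x − r cos θ)² + (r sin θ − e)² = L²
subtracting the θ₁ and θ₂ equations cancels the r² and L² terms:
r = (x₁² − x₂²) / (2[(x₁cos θ₁ + e sin θ₁) − (x₂cos θ₂ + e sin θ₂)]) = 31.9999 → r = 32
L² = (x₁ − r cos θ₁)² + (r sin θ₁ − e)² = 88803.9790 → L = 298.0000 → L = 298
check at θ₃=237°: x = 277.6201 (printed 277.6201) ✓

r = 32, L = 298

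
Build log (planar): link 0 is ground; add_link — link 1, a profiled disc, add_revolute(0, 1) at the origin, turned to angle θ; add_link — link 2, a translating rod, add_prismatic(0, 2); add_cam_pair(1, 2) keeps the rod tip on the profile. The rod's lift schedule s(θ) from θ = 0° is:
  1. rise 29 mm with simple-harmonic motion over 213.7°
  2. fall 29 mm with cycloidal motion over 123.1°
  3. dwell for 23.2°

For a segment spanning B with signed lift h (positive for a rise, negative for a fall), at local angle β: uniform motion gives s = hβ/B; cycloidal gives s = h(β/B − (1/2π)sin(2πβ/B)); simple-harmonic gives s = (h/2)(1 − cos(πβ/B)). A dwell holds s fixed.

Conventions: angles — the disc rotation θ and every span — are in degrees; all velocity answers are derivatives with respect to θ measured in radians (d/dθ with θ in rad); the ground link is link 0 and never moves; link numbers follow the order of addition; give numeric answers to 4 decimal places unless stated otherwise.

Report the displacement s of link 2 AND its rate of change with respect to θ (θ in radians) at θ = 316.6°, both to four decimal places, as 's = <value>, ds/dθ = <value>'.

seg 1 [0°–213.7°] simple-harmonic, h=29: full span → s += 29 → s = 29.0000
seg 2 [213.7°–336.8°] cycloidal, h=-29: θ=316.6° here. β=102.9, B=123.1. -29·(0.8359 − sin(2π·0.8359)/(2π)) = -28.2006 → s = 0.7994
velocity in seg [213.7°–336.8°] (cycloidal), θ in radians: β = 102.9° = 1.7959 rad, B = 123.1° = 2.1485 rad; ds/dθ = (h/B)(1 − cos(2πβ/B)) = ((-29)/2.1485)(1 − cos(2π·0.8359)) = -6.560846 mm/rad

s = 0.7994, ds/dθ = -6.5608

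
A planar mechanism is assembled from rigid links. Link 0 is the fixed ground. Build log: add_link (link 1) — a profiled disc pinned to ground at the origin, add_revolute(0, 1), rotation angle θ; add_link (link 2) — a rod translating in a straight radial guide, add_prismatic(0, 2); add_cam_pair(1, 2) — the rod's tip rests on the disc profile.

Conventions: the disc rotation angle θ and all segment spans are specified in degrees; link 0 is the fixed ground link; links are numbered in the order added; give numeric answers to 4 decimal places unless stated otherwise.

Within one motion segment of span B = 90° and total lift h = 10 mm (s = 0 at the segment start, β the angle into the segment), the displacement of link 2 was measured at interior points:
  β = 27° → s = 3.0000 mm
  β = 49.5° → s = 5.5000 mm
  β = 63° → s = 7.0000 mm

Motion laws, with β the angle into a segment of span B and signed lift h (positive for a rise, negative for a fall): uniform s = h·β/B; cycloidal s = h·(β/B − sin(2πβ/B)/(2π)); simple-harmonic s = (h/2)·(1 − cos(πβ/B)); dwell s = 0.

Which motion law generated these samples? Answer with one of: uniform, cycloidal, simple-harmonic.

candidates at β/B = r: uniform s = h·r (linear in β); cycloidal s = h·(r − sin(2πr)/(2π)); simple-harmonic s = (h/2)(1 − cos(πr))
β=27°: printed 3.0000 | uniform 3.0000, cycloidal 1.4863, simple-harmonic 2.0611
β=49.5°: printed 5.5000 | uniform 5.5000, cycloidal 5.9918, simple-harmonic 5.7822
β=63°: printed 7.0000 | uniform 7.0000, cycloidal 8.5137, simple-harmonic 7.9389
only one law matches every sample → uniform

uniform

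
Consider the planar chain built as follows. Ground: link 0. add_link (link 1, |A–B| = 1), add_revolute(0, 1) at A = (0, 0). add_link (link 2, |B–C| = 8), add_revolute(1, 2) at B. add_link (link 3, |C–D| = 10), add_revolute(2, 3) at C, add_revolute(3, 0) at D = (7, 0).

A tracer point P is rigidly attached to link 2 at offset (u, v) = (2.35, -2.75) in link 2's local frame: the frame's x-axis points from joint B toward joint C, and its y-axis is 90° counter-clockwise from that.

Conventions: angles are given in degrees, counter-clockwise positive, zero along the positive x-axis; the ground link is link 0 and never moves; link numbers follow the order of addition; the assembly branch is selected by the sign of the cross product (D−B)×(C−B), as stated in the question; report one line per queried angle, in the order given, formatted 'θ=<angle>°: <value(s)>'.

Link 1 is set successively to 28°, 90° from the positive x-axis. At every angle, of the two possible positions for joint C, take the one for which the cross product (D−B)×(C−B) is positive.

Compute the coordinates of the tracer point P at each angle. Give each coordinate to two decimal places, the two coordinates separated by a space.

A=(0,0), D=(7.00,0)
θ=28°: B = A + 1.00·(cos28°, sin28°) = (0.8829, 0.4695)
θ=28°: |BD| = 6.1350
θ=28°: circle(B,8.00) ∩ circle(D,10.00): a=0.1336, h=7.9989
θ=28°:   candidates: C₊=(1.6282,8.4347) cross=49.073; C₋=(0.4040,-7.5162) cross=-49.073
θ=28°:   branch + wants cross > 0 → take C=(1.6282,8.4347) (cross=49.073)
θ=28°: ex = (C−B)/|BC| = (0.0932,0.9957); ey = (-0.9957,0.0932)
θ=28°: P = B + 2.35·ex + -2.75·ey = (3.8399,2.5531)
θ=90°: B = A + 1.00·(cos90°, sin90°) = (0.0000, 1.0000)
θ=90°: |BD| = 7.0711
θ=90°: circle(B,8.00) ∩ circle(D,10.00): a=0.9899, h=7.9385
θ=90°:   candidates: C₊=(2.1027,8.7187) cross=56.134; C₋=(-0.1427,-6.9987) cross=-56.134
θ=90°:   branch + wants cross > 0 → take C=(2.1027,8.7187) (cross=56.134)
θ=90°: ex = (C−B)/|BC| = (0.2628,0.9648); ey = (-0.9648,0.2628)
θ=90°: P = B + 2.35·ex + -2.75·ey = (3.2710,2.5446)

θ=28°: 3.84 2.55
θ=90°: 3.27 2.54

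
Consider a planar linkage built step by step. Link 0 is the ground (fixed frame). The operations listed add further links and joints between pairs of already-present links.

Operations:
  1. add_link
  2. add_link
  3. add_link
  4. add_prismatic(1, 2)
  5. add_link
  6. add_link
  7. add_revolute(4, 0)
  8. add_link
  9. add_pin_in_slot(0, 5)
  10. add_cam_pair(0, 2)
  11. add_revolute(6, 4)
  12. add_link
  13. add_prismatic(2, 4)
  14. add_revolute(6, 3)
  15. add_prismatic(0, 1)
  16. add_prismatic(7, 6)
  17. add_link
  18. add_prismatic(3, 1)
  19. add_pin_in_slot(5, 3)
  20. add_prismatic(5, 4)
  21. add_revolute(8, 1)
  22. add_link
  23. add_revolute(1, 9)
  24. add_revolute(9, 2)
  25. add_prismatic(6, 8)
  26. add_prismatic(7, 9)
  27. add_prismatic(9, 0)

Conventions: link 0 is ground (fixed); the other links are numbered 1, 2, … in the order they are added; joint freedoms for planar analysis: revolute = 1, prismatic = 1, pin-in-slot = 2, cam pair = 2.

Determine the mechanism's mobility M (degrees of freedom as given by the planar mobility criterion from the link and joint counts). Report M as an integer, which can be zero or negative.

link 0 = ground. State L|J1|J2 = 1|0|0
+link1  2|0|0
+link2  3|0|0
+link3  4|0|0
P(1,2) f=1→J1  4|1|0
+link4  5|1|0
+link5  6|1|0
R(4,0) f=1→J1  6|2|0
+link6  7|2|0
PS(0,5) f=2→J2  7|2|1
C(0,2) f=2→J2  7|2|2
R(6,4) f=1→J1  7|3|2
+link7  8|3|2
P(2,4) f=1→J1  8|4|2
R(6,3) f=1→J1  8|5|2
P(0,1) f=1→J1  8|6|2
P(7,6) f=1→J1  8|7|2
+link8  9|7|2
P(3,1) f=1→J1  9|8|2
PS(5,3) f=2→J2  9|8|3
P(5,4) f=1→J1  9|9|3
R(8,1) f=1→J1  9|10|3
+link9  10|10|3
R(1,9) f=1→J1  10|11|3
R(9,2) f=1→J1  10|12|3
P(6,8) f=1→J1  10|13|3
P(7,9) f=1→J1  10|14|3
P(9,0) f=1→J1  10|15|3
M = 3(10−1)−2·15−3 = 27−30−3 = -6

M = -6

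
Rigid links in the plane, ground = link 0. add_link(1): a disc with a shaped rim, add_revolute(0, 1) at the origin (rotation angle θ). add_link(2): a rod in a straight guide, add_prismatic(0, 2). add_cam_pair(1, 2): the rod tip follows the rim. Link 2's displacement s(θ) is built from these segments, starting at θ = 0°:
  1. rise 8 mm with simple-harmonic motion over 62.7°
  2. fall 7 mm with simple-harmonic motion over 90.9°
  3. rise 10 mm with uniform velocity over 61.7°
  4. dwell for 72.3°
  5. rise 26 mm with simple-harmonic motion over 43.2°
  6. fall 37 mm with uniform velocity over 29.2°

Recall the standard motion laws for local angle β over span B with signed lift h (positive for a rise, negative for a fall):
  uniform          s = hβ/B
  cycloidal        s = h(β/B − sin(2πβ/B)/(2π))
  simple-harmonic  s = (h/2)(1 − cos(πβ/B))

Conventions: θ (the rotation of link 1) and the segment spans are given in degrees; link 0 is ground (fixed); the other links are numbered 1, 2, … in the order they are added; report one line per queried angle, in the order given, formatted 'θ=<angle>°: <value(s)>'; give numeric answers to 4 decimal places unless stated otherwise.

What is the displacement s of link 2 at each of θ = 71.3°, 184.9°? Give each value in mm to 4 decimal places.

segment 1 (0° to 62.7°, simple-harmonic, h = 8) is passed completely: s = 0.0000 + (8) = 8.0000
θ = 71.3° falls in segment 2 (62.7° to 153.6°, simple-harmonic, h = -7): β = 71.3 − 62.7 = 8.6°, B = 90.9°; Δs = -7/2·(1 − cos(π·0.0946)) = -0.1535; s = 8.0000 − 0.1535 = 7.8465
segment 2 (62.7° to 153.6°, simple-harmonic, h = -7) is passed completely: s = 8.0000 + (-7) = 1.0000
θ = 184.9° falls in segment 3 (153.6° to 215.3°, uniform, h = 10): β = 184.9 − 153.6 = 31.3°, B = 61.7°; Δs = 10·31.3/61.7 = 5.0729; s = 1.0000 + 5.0729 = 6.0729

θ=71.3°: 7.8465
θ=184.9°: 6.0729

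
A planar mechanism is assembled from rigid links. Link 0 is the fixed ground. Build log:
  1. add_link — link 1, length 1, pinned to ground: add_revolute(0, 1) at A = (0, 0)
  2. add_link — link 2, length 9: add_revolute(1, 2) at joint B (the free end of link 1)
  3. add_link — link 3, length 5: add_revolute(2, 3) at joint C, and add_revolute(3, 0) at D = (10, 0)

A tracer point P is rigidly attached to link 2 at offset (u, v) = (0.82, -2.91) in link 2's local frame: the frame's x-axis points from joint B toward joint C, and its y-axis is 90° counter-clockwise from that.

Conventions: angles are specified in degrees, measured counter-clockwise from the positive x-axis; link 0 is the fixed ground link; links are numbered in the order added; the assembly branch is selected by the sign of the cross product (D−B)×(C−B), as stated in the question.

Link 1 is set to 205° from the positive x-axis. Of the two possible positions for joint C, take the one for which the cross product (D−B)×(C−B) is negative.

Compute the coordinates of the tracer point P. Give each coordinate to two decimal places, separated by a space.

A=(0,0), D=(10.00,0)
B = A + 1.00·(cos205°, sin205°) = (-0.9063, -0.4226)
|BD| = 10.9145
circle(B,9.00) ∩ circle(D,5.00): a=8.0226, h=4.0789
  candidates: C₊=(6.9524,3.9638) cross=44.519; C₋=(7.2683,-4.1878) cross=-44.519
  branch - wants cross < 0 → take C=(7.2683,-4.1878) (cross=-44.519)
ex = (C−B)/|BC| = (0.9083,-0.4184); ey = (0.4184,0.9083)
P = B + 0.82·ex + -2.91·ey = (-1.3789,-3.4088)

-1.38 -3.41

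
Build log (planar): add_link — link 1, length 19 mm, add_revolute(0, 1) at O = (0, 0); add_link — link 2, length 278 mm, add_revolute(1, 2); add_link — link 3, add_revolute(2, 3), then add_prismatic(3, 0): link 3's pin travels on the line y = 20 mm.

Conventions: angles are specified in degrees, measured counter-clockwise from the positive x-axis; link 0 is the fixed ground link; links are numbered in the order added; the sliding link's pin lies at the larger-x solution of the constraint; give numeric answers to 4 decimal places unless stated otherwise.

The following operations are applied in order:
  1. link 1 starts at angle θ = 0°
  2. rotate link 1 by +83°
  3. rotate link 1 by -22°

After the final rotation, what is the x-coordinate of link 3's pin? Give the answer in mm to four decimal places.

geometry: r = 19 mm, L = 278 mm, e = 20 mm; θ starts at 0°
rotate link 1 by +83°: θ ← 0° +83° = 83°
rotate link 1 by -22°: θ ← 83° -22° = 61°
crank pin P = (r cos θ, r sin θ) = (9.211383, 16.617774)
h = r sin θ − e = 16.617774 − 20 = -3.382226
x = r cos θ + √(L² − h²) = 9.211383 + 277.979425 = 287.190807

287.1908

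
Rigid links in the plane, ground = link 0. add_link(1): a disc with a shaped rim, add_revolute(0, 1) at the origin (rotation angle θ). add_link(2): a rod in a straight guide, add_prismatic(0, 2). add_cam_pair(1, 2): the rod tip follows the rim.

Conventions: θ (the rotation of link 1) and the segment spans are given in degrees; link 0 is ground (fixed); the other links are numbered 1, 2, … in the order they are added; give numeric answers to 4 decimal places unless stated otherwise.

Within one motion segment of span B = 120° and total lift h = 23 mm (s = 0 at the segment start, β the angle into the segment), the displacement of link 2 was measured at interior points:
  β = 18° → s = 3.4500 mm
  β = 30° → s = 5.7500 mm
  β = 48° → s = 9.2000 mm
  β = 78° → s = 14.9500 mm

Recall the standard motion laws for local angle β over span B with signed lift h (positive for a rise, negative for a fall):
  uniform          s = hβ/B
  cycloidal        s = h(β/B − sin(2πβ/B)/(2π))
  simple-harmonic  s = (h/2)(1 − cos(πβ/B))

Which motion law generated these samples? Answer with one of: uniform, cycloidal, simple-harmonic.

candidates at β/B = r: uniform s = h·r (linear in β); cycloidal s = h·(r − sin(2πr)/(2π)); simple-harmonic s = (h/2)(1 − cos(πr))
β=18°: printed 3.4500 | uniform 3.4500, cycloidal 0.4885, simple-harmonic 1.2534
β=30°: printed 5.7500 | uniform 5.7500, cycloidal 2.0894, simple-harmonic 3.3683
β=48°: printed 9.2000 | uniform 9.2000, cycloidal 7.0484, simple-harmonic 7.9463
β=78°: printed 14.9500 | uniform 14.9500, cycloidal 17.9115, simple-harmonic 16.7209
only one law matches every sample → uniform

uniform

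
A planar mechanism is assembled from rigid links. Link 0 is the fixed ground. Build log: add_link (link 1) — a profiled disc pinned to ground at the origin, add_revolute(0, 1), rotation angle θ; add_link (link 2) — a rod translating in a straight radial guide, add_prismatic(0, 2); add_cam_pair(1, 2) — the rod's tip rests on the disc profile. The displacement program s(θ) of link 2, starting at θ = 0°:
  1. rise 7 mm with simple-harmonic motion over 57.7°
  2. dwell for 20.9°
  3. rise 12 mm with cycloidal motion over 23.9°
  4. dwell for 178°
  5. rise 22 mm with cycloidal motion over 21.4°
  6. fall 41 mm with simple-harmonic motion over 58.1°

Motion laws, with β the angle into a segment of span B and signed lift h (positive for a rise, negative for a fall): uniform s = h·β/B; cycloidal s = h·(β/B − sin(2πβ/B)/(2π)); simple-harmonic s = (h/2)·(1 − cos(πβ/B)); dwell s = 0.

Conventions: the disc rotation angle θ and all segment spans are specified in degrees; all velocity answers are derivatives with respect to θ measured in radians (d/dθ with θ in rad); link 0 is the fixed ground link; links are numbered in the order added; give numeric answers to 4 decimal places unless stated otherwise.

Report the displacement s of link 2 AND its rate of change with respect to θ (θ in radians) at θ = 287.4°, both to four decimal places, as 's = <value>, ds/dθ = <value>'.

seg 1 [0°–57.7°] simple-harmonic, h=7: full span → s += 7 → s = 7.0000
seg 2 [57.7°–78.6°] dwell: s stays 7.0000
seg 3 [78.6°–102.5°] cycloidal, h=12: full span → s += 12 → s = 19.0000
seg 4 [102.5°–280.5°] dwell: s stays 19.0000
seg 5 [280.5°–301.9°] cycloidal, h=22: θ=287.4° here. β=6.9, B=21.4. 22·(0.3224 − sin(2π·0.3224)/(2π)) = 3.9484 → s = 22.9484
velocity in seg [280.5°–301.9°] (cycloidal), θ in radians: β = 6.9° = 0.1204 rad, B = 21.4° = 0.3735 rad; ds/dθ = (h/B)(1 − cos(2πβ/B)) = (22/0.3735)(1 − cos(2π·0.3224)) = 84.792291 mm/rad

s = 22.9484, ds/dθ = 84.7923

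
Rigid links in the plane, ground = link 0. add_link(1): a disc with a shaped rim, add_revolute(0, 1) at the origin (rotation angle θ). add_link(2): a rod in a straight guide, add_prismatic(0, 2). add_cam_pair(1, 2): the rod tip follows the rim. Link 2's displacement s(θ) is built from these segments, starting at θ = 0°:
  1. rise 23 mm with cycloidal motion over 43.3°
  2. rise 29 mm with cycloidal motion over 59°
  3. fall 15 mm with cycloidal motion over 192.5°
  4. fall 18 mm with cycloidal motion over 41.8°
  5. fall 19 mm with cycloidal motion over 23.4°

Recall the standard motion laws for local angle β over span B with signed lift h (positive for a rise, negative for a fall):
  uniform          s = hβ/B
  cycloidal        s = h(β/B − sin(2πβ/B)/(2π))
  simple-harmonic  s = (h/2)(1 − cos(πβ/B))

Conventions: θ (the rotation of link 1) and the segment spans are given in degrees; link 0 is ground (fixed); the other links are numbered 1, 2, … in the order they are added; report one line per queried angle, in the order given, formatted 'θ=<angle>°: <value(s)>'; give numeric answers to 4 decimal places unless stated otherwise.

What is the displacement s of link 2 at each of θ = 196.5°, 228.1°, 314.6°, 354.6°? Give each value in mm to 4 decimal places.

segment 1 (0° to 43.3°, cycloidal, h = 23) is passed completely: s = 0.0000 + (23) = 23.0000
segment 2 (43.3° to 102.3°, cycloidal, h = 29) is passed completely: s = 23.0000 + (29) = 52.0000
θ = 196.5° falls in segment 3 (102.3° to 294.8°, cycloidal, h = -15): β = 196.5 − 102.3 = 94.2°, B = 192.5°; Δs = -15·(0.4894 − sin(2π·0.4894)/(2π)) = -7.1806; s = 52.0000 − 7.1806 = 44.8194
θ = 228.1° falls in segment 3 (102.3° to 294.8°, cycloidal, h = -15): β = 228.1 − 102.3 = 125.8°, B = 192.5°; Δs = -15·(0.6535 − sin(2π·0.6535)/(2π)) = -11.7644; s = 52.0000 − 11.7644 = 40.2356
segment 3 (102.3° to 294.8°, cycloidal, h = -15) is passed completely: s = 52.0000 + (-15) = 37.0000
θ = 314.6° falls in segment 4 (294.8° to 336.6°, cycloidal, h = -18): β = 314.6 − 294.8 = 19.8°, B = 41.8°; Δs = -18·(0.4737 − sin(2π·0.4737)/(2π)) = -8.0548; s = 37.0000 − 8.0548 = 28.9452
segment 4 (294.8° to 336.6°, cycloidal, h = -18) is passed completely: s = 37.0000 + (-18) = 19.0000
θ = 354.6° falls in segment 5 (336.6° to 360°, cycloidal, h = -19): β = 354.6 − 336.6 = 18°, B = 23.4°; Δs = -19·(0.7692 − sin(2π·0.7692)/(2π)) = -17.6173; s = 19.0000 − 17.6173 = 1.3827

θ=196.5°: 44.8194
θ=228.1°: 40.2356
θ=314.6°: 28.9452
θ=354.6°: 1.3827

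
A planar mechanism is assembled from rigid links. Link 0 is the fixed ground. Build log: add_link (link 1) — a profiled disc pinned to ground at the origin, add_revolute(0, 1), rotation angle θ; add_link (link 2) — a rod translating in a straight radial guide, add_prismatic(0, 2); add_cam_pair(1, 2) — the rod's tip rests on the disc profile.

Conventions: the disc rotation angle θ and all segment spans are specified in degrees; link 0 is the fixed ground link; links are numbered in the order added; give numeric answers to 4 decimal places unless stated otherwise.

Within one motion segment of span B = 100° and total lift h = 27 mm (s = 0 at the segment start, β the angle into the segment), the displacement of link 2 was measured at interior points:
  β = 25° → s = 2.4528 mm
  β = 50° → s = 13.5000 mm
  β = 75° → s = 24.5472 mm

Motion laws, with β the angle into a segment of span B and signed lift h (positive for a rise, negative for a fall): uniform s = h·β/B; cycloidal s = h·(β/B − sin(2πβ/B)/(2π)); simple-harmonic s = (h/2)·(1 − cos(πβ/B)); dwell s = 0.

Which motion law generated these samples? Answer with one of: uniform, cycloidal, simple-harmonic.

candidates at β/B = r: uniform s = h·r (linear in β); cycloidal s = h·(r − sin(2πr)/(2π)); simple-harmonic s = (h/2)(1 − cos(πr))
β=25°: printed 2.4528 | uniform 6.7500, cycloidal 2.4528, simple-harmonic 3.9541
β=50°: printed 13.5000 | uniform 13.5000, cycloidal 13.5000, simple-harmonic 13.5000
β=75°: printed 24.5472 | uniform 20.2500, cycloidal 24.5472, simple-harmonic 23.0459
only one law matches every sample → cycloidal

cycloidal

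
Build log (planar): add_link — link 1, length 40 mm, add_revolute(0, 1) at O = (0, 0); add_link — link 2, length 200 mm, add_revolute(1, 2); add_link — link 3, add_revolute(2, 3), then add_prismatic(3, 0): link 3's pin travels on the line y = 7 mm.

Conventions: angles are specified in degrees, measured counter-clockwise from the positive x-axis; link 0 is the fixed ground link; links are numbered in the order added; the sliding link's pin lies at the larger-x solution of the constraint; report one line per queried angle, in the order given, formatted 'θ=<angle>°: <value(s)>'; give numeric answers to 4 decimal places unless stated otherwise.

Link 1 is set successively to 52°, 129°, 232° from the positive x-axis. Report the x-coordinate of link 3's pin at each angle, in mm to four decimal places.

geometry: r = 40 mm, L = 200 mm, e = 7 mm
θ=52°: crank pin P = (r cos θ, r sin θ) = (24.626459, 31.520430)
θ=52°: h = r sin θ − e = 31.520430 − 7 = 24.520430
θ=52°: x = r cos θ + √(L² − h²) = 24.626459 + 198.491180 = 223.117639
θ=129°: crank pin P = (r cos θ, r sin θ) = (-25.172816, 31.085838)
θ=129°: h = r sin θ − e = 31.085838 − 7 = 24.085838
θ=129°: x = r cos θ + √(L² − h²) = -25.172816 + 198.544384 = 173.371568
θ=232°: crank pin P = (r cos θ, r sin θ) = (-24.626459, -31.520430)
θ=232°: h = r sin θ − e = -31.520430 − 7 = -38.520430
θ=232°: x = r cos θ + √(L² − h²) = -24.626459 + 196.255386 = 171.628927

θ=52°: 223.1176
θ=129°: 173.3716
θ=232°: 171.6289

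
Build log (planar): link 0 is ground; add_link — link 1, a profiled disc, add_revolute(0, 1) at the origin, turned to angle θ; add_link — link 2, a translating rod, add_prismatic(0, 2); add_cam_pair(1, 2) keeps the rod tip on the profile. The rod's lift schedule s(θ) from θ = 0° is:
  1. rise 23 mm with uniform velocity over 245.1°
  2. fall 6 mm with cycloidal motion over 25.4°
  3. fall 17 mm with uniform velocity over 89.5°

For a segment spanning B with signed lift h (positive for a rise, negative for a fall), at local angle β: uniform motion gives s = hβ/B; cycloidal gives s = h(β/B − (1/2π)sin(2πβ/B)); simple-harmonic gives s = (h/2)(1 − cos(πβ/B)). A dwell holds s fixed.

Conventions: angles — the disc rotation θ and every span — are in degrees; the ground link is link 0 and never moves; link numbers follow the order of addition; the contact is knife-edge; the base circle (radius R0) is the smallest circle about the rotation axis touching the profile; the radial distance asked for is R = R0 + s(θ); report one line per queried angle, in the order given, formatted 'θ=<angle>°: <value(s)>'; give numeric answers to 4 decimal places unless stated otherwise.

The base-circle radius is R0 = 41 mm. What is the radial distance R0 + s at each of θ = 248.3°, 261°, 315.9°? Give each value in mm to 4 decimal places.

seg 1 [0°–245.1°] uniform, h=23: full span → s += 23 → s = 23.0000
seg 2 [245.1°–270.5°] cycloidal, h=-6: θ=248.3° here. β=3.2, B=25.4. -6·(0.1260 − sin(2π·0.1260)/(2π)) = -0.0765 → s = 22.9235
seg 2 [245.1°–270.5°] cycloidal, h=-6: θ=261° here. β=15.9, B=25.4. -6·(0.6260 − sin(2π·0.6260)/(2π)) = -4.4353 → s = 18.5647
seg 2 [245.1°–270.5°] cycloidal, h=-6: full span → s += -6 → s = 17.0000
seg 3 [270.5°–360°] uniform, h=-17: θ=315.9° here. β=45.4, B=89.5. -17·45.4/89.5 = -8.6235 → s = 8.3765
θ=248.3°: R = R0 + s = 41 + 22.9235 = 63.9235
θ=261°: R = R0 + s = 41 + 18.5647 = 59.5647
θ=315.9°: R = R0 + s = 41 + 8.3765 = 49.3765

θ=248.3°: 63.9235
θ=261°: 59.5647
θ=315.9°: 49.3765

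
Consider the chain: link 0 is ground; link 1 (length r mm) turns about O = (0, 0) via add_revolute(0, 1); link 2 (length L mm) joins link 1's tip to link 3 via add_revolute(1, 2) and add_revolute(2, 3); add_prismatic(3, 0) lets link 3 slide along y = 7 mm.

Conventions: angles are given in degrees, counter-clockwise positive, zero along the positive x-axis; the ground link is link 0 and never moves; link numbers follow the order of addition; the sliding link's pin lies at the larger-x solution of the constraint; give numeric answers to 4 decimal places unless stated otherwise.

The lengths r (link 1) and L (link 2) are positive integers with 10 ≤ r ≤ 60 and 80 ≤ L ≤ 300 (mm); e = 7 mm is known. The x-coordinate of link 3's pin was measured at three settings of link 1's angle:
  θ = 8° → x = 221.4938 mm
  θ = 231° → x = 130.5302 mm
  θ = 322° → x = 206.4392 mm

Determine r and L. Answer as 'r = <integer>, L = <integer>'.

constraint per measurement: (x − r cos θ)² + (r sin θ − e)² = L²
subtracting the θ₁ and θ₂ equations cancels the r² and L² terms:
r = (x₁² − x₂²) / (2[(x₁cos θ₁ + e sin θ₁) − (x₂cos θ₂ + e sin θ₂)]) = 52.0000 → r = 52
L² = (x₁ − r cos θ₁)² + (r sin θ₁ − e)² = 28900.0087 → L = 170.0000 → L = 170
check at θ₃=322°: x = 206.4392 (printed 206.4392) ✓

r = 52, L = 170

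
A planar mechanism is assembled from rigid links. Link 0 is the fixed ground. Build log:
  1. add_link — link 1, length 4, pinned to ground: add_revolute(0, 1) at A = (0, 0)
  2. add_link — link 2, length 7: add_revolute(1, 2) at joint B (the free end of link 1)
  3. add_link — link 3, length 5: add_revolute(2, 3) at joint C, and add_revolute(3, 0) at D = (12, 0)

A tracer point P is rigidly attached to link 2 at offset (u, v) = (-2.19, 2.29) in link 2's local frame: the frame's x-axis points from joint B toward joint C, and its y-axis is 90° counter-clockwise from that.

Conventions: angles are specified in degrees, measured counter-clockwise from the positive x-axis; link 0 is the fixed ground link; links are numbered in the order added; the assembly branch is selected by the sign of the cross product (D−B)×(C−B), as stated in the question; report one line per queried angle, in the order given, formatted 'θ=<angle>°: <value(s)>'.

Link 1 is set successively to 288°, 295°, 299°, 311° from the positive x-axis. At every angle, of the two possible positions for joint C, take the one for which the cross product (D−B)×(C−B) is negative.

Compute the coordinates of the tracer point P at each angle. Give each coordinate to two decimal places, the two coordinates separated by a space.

A=(0,0), D=(12.00,0)
θ=288°: B = A + 4.00·(cos288°, sin288°) = (1.2361, -3.8042)
θ=288°: |BD| = 11.4164
θ=288°: circle(B,7.00) ∩ circle(D,5.00): a=6.7593, h=1.8198
θ=288°:   candidates: C₊=(7.0027,0.1639) cross=20.775; C₋=(8.2155,-3.2676) cross=-20.775
θ=288°:   branch - wants cross < 0 → take C=(8.2155,-3.2676) (cross=-20.775)
θ=288°: ex = (C−B)/|BC| = (0.9971,0.0767); ey = (-0.0767,0.9971)
θ=288°: P = B + -2.19·ex + 2.29·ey = (-1.1230,-1.6888)
θ=295°: B = A + 4.00·(cos295°, sin295°) = (1.6905, -3.6252)
θ=295°: |BD| = 10.9283
θ=295°: circle(B,7.00) ∩ circle(D,5.00): a=6.5622, h=2.4366
θ=295°:   candidates: C₊=(7.0728,0.8503) cross=26.628; C₋=(8.6894,-3.7470) cross=-26.628
θ=295°:   branch - wants cross < 0 → take C=(8.6894,-3.7470) (cross=-26.628)
θ=295°: ex = (C−B)/|BC| = (0.9998,-0.0174); ey = (0.0174,0.9998)
θ=295°: P = B + -2.19·ex + 2.29·ey = (-0.4594,-1.2975)
θ=299°: B = A + 4.00·(cos299°, sin299°) = (1.9392, -3.4985)
θ=299°: |BD| = 10.6517
θ=299°: circle(B,7.00) ∩ circle(D,5.00): a=6.4524, h=2.7141
θ=299°:   candidates: C₊=(7.1423,1.1843) cross=28.910; C₋=(8.9251,-3.9427) cross=-28.910
θ=299°:   branch - wants cross < 0 → take C=(8.9251,-3.9427) (cross=-28.910)
θ=299°: ex = (C−B)/|BC| = (0.9980,-0.0635); ey = (0.0635,0.9980)
θ=299°: P = B + -2.19·ex + 2.29·ey = (-0.1010,-1.0741)
θ=311°: B = A + 4.00·(cos311°, sin311°) = (2.6242, -3.0188)
θ=311°: |BD| = 9.8498
θ=311°: circle(B,7.00) ∩ circle(D,5.00): a=6.1432, h=3.3558
θ=311°:   candidates: C₊=(7.4433,2.0582) cross=33.054; C₋=(9.5003,-4.3303) cross=-33.054
θ=311°:   branch - wants cross < 0 → take C=(9.5003,-4.3303) (cross=-33.054)
θ=311°: ex = (C−B)/|BC| = (0.9823,-0.1874); ey = (0.1874,0.9823)
θ=311°: P = B + -2.19·ex + 2.29·ey = (0.9020,-0.3591)

θ=288°: -1.12 -1.69
θ=295°: -0.46 -1.30
θ=299°: -0.10 -1.07
θ=311°: 0.90 -0.36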